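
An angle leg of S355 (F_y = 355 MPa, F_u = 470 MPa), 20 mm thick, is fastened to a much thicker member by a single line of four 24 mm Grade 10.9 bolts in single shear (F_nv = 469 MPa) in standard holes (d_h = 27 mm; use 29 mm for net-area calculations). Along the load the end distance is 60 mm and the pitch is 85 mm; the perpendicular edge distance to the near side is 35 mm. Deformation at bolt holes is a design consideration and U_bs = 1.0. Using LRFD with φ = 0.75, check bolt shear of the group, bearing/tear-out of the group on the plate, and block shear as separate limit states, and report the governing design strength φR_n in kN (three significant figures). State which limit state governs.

Bolt shear: A_b = π·24²/4 = 452.4 mm²; R_n = 469 × 452.4 × 4 × 1 / 1000 = 848.7 kN → 0.75 × 848.7 = 637 kN.
Bearing: edge l_c = 46.5, r_n = 524.5 kN; interior l_c = 58, r_n = 541.4 kN; R_n = 524.5 + 3·541.4 = 2149 kN → 1610 kN.
Block shear: A_gv = 6300, A_nv = 4270, A_nt = 410 mm²; R_n = min(0.6F_uA_nv, 0.6F_yA_gv) + U_bs·F_u·A_nt = 1397 kN → 1050 kN.
Bolt shear governs: 637 kN.

637 kN (bolt shear governs)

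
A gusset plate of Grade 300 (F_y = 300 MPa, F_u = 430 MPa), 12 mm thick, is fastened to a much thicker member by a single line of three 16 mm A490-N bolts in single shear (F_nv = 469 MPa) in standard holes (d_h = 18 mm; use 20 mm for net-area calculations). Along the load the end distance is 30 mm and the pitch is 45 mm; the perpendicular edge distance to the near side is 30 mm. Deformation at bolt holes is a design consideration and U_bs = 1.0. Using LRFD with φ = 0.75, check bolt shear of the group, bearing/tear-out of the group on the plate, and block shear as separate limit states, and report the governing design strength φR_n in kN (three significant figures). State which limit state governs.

Bolt shear: A_b = π·16²/4 = 201.1 mm²; R_n = 469 × 201.1 × 3 × 1 / 1000 = 282.9 kN → 0.75 × 282.9 = 212 kN.
Bearing: edge l_c = 21, r_n = 130 kN; interior l_c = 27, r_n = 167.2 kN; R_n = 130 + 2·167.2 = 464.4 kN → 348 kN.
Block shear: A_gv = 1440, A_nv = 840, A_nt = 240 mm²; R_n = min(0.6F_uA_nv, 0.6F_yA_gv) + U_bs·F_u·A_nt = 319.9 kN → 240 kN.
Bolt shear governs: 212 kN.

212 kN (bolt shear governs)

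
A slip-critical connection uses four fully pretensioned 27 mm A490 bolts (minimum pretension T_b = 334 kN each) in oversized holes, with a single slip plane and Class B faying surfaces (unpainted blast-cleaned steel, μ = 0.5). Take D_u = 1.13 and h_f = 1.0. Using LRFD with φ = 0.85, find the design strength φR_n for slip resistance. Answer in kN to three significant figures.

R_n = μ · D_u · h_f · T_b · n_s · n_b = 0.5 × 1.13 × 1.0 × 334 × 1 × 4 = 754.8 kN.
Design strength φR_n = 0.85 × 754.8 = 642 kN.

642 kN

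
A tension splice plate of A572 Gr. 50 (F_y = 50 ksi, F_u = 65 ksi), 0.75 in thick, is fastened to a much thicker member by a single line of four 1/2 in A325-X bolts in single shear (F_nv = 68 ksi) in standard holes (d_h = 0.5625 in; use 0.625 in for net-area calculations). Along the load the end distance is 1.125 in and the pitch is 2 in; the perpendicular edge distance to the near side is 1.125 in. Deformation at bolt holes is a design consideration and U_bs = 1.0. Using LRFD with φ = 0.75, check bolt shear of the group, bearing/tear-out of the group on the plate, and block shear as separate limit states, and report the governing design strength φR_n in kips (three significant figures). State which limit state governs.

40.1 kips (bolt shear governs)

Bolt shear: A_b = π·0.5²/4 = 0.1963 in²; R_n = 68 × 0.1963 × 4 × 1 = 53.41 kips → 0.75 × 53.41 = 40.1 kips.
Bearing: edge l_c = 0.8438, r_n = 49.36 kips; interior l_c = 1.438, r_n = 58.5 kips; R_n = 49.36 + 3·58.5 = 224.9 kips → 169 kips.
Block shear: A_gv = 5.344, A_nv = 3.703, A_nt = 0.6094 in²; R_n = min(0.6F_uA_nv, 0.6F_yA_gv) + U_bs·F_u·A_nt = 184 kips → 138 kips.
Bolt shear governs: 40.1 kips.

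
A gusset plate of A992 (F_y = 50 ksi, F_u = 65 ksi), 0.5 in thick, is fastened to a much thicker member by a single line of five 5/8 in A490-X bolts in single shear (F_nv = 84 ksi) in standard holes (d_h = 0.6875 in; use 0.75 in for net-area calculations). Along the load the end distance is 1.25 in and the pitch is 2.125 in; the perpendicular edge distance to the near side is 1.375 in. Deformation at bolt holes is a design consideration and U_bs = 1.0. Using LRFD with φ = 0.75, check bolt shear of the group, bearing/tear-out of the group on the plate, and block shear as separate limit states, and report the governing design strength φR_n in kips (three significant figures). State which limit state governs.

Bolt shear: A_b = π·0.625²/4 = 0.3068 in²; R_n = 84 × 0.3068 × 5 × 1 = 128.9 kips → 0.75 × 128.9 = 96.6 kips.
Bearing: edge l_c = 0.9062, r_n = 35.34 kips; interior l_c = 1.438, r_n = 48.75 kips; R_n = 35.34 + 4·48.75 = 230.3 kips → 173 kips.
Block shear: A_gv = 4.875, A_nv = 3.188, A_nt = 0.5 in²; R_n = min(0.6F_uA_nv, 0.6F_yA_gv) + U_bs·F_u·A_nt = 156.8 kips → 118 kips.
Bolt shear governs: 96.6 kips.

96.6 kips (bolt shear governs)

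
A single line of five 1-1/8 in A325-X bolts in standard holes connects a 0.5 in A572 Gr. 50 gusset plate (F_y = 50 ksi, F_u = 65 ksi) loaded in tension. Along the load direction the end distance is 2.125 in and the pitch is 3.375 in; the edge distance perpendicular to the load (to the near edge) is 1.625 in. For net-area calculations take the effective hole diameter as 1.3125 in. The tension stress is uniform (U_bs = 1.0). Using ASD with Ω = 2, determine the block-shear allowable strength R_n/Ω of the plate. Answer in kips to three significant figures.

Shear plane L_v = 2.125 + 4·3.375 = 15.62 in; A_gv = 15.62 × 0.5 = 7.812 in².
A_nv = (15.62 − 4.5·1.3125) × 0.5 = 4.859 in².
A_nt = (1.625 − 0.5·1.3125) × 0.5 = 0.4844 in².
0.6 F_u A_nv = 189.5 kips; 0.6 F_y A_gv = 234.4 kips → shear rupture governs the shear term.
R_n = 189.5 + 1.0 × 65 × 0.4844 = 221 kips.
Allowable strength R_n/Ω = 221 / 2 = 110 kips.

110 kips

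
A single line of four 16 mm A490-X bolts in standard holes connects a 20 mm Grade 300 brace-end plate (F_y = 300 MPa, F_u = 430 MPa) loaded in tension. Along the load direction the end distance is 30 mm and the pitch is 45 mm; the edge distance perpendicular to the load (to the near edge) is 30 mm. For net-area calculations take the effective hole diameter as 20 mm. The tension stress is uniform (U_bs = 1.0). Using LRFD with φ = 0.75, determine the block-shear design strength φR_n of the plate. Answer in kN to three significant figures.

497 kN

Shear plane L_v = 30 + 3·45 = 165 mm; A_gv = 165 × 20 = 3300 mm².
A_nv = (165 − 3.5·20) × 20 = 1900 mm².
A_nt = (30 − 0.5·20) × 20 = 400 mm².
0.6 F_u A_nv = 490.2 kN; 0.6 F_y A_gv = 594 kN → shear rupture governs the shear term.
R_n = 490.2 + 1.0 × 430 × 400 / 1000 = 662.2 kN.
Design strength φR_n = 0.75 × 662.2 = 497 kN.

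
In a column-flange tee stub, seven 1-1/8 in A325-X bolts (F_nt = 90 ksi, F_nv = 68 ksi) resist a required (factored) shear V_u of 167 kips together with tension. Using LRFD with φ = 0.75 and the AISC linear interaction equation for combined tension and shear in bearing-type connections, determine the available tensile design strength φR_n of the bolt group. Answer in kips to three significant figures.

A_b = π·1.125²/4 = 0.994 in²; f_rv = 167 / (7 × 0.994) = 24 ksi.
F'_nt = 1.3 F_nt − (F_nt / φF_nv) f_rv = 1.3·90 − (90/(0.75·68))·24 = 74.65 ksi, capped at F_nt → F'_nt = 74.65 ksi.
R_n = F'_nt · A_b · n = 74.65 × 0.994 × 7 = 519.4 kips.
Design strength φR_n = 0.75 × 519.4 = 390 kips.

390 kips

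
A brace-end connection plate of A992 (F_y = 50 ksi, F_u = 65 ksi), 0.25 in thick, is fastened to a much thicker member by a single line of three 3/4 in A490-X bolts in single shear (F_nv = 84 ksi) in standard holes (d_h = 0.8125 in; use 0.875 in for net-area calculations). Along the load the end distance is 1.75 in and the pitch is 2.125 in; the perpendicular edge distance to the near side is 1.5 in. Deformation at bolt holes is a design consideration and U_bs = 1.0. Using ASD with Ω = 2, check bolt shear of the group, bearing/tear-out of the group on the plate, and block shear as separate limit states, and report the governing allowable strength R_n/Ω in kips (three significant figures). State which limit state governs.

27.2 kips (block shear governs)

Bolt shear: A_b = π·0.75²/4 = 0.4418 in²; R_n = 84 × 0.4418 × 3 × 1 = 111.3 kips → 111.3 / 2 = 55.7 kips.
Bearing: edge l_c = 1.344, r_n = 26.2 kips; interior l_c = 1.312, r_n = 25.59 kips; R_n = 26.2 + 2·25.59 = 77.39 kips → 38.7 kips.
Block shear: A_gv = 1.5, A_nv = 0.9531, A_nt = 0.2656 in²; R_n = min(0.6F_uA_nv, 0.6F_yA_gv) + U_bs·F_u·A_nt = 54.44 kips → 27.2 kips.
Block shear governs: 27.2 kips.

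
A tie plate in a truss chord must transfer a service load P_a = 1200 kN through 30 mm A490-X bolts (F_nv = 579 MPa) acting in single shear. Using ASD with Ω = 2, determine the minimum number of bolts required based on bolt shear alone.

A_b = π·30²/4 = 706.9 mm².
Per-bolt allowable strength R_n/Ω = 579 × 706.9 × 1 / 1000 / 2 = 204.6 kN.
n ≥ 1200 / 204.6 = 5.864 → use 6 bolts.

6 bolts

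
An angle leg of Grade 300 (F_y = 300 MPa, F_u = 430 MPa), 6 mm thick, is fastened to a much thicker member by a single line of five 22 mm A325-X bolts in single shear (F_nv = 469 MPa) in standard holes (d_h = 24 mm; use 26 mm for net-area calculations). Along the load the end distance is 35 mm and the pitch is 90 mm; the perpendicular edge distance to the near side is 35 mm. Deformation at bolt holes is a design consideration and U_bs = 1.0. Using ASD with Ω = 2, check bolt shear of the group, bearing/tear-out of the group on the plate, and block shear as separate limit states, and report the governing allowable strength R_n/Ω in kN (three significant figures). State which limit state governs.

Bolt shear: A_b = π·22²/4 = 380.1 mm²; R_n = 469 × 380.1 × 5 × 1 / 1000 = 891.4 kN → 891.4 / 2 = 446 kN.
Bearing: edge l_c = 23, r_n = 71.21 kN; interior l_c = 66, r_n = 136.2 kN; R_n = 71.21 + 4·136.2 = 616.1 kN → 308 kN.
Block shear: A_gv = 2370, A_nv = 1668, A_nt = 132 mm²; R_n = min(0.6F_uA_nv, 0.6F_yA_gv) + U_bs·F_u·A_nt = 483.4 kN → 242 kN.
Block shear governs: 242 kN.

242 kN (block shear governs)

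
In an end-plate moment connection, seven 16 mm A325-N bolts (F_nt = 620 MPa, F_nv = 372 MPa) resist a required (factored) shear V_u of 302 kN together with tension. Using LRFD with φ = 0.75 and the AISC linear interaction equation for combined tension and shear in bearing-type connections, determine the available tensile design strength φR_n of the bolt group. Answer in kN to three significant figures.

347 kN

A_b = π·16²/4 = 201.1 mm²; f_rv = 302 × 1000 / (7 × 201.1) = 214.6 MPa.
F'_nt = 1.3 F_nt − (F_nt / φF_nv) f_rv = 1.3·620 − (620/(0.75·372))·214.6 = 329.2 MPa, capped at F_nt → F'_nt = 329.2 MPa.
R_n = F'_nt · A_b · n = 329.2 × 201.1 × 7 / 1000 = 463.3 kN.
Design strength φR_n = 0.75 × 463.3 = 347 kN.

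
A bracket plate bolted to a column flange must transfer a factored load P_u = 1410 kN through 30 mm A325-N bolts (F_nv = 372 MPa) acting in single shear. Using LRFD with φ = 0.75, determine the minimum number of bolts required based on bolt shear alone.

A_b = π·30²/4 = 706.9 mm².
Per-bolt design strength φR_n = 0.75 × 372 × 706.9 × 1 / 1000 = 197.2 kN.
n ≥ 1410 / 197.2 = 7.15 → use 8 bolts.

8 bolts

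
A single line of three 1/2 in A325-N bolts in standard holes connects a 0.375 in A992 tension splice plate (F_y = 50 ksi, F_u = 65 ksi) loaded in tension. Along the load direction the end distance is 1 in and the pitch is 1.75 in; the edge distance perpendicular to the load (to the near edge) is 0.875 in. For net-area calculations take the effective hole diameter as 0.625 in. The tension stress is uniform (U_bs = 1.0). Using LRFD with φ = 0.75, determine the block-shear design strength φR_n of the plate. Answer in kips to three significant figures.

Shear plane L_v = 1 + 2·1.75 = 4.5 in; A_gv = 4.5 × 0.375 = 1.688 in².
A_nv = (4.5 − 2.5·0.625) × 0.375 = 1.102 in².
A_nt = (0.875 − 0.5·0.625) × 0.375 = 0.2109 in².
0.6 F_u A_nv = 42.96 kips; 0.6 F_y A_gv = 50.62 kips → shear rupture governs the shear term.
R_n = 42.96 + 1.0 × 65 × 0.2109 = 56.67 kips.
Design strength φR_n = 0.75 × 56.67 = 42.5 kips.

42.5 kips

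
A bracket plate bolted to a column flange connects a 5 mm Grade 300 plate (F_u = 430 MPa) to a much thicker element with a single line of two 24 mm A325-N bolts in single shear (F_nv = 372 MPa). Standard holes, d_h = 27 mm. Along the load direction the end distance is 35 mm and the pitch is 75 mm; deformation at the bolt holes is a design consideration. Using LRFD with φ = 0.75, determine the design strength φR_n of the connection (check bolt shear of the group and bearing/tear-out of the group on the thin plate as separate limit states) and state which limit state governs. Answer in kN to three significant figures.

134 kN (bearing governs)

Bolt shear: A_b = π·24²/4 = 452.4 mm²; R_n = 372 × 452.4 × 2 × 1 / 1000 = 336.6 kN → 0.75 × 336.6 = 252 kN.
Bearing (1.2 l_c t F_u ≤ 2.4 d t F_u): upper limit = 2.4·24·5·430 / 1000 = 123.8 kN.
  Edge l_c = 35 − 27/2 = 21.5 → r_n = 55.47 kN; interior l_c = 75 − 27 = 48 → r_n = 123.8 kN.
  R_n,bearing = 1·55.47 + 1·123.8 = 179.3 kN → 0.75 × 179.3 = 134 kN.
Bearing governs: 134 kN.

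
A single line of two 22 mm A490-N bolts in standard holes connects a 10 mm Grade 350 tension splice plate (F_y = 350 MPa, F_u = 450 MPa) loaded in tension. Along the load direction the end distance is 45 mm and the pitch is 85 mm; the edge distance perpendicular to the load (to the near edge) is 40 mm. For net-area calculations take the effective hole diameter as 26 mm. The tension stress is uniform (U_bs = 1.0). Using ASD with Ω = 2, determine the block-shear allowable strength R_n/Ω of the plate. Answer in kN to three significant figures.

184 kN

Shear plane L_v = 45 + 1·85 = 130 mm; A_gv = 130 × 10 = 1300 mm².
A_nv = (130 − 1.5·26) × 10 = 910 mm².
A_nt = (40 − 0.5·26) × 10 = 270 mm².
0.6 F_u A_nv = 245.7 kN; 0.6 F_y A_gv = 273 kN → shear rupture governs the shear term.
R_n = 245.7 + 1.0 × 450 × 270 / 1000 = 367.2 kN.
Allowable strength R_n/Ω = 367.2 / 2 = 184 kN.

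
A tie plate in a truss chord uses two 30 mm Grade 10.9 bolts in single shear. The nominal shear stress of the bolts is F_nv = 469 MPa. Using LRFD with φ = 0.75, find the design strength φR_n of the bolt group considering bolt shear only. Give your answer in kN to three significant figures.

497 kN

A_b = π × 30² / 4 = 706.9 mm².
R_n = F_nv · A_b · n · n_s = 469 × 706.9 × 2 × 1 / 1000 = 663 kN.
Design strength φR_n = 0.75 × 663 = 497 kN.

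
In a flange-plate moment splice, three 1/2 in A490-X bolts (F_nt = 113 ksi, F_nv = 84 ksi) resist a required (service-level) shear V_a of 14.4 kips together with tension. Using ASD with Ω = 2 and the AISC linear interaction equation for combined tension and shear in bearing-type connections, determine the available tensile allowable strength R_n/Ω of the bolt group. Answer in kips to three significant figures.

23.9 kips

A_b = π·0.5²/4 = 0.1963 in²; f_rv = 14.4 / (3 × 0.1963) = 24.45 ksi.
F'_nt = 1.3 F_nt − (Ω F_nt / F_nv) f_rv = 1.3·113 − (2·113/84)·24.45 = 81.13 ksi, capped at F_nt → F'_nt = 81.13 ksi.
R_n = F'_nt · A_b · n = 81.13 × 0.1963 × 3 = 47.79 kips.
Allowable strength R_n/Ω = 47.79 / 2 = 23.9 kips.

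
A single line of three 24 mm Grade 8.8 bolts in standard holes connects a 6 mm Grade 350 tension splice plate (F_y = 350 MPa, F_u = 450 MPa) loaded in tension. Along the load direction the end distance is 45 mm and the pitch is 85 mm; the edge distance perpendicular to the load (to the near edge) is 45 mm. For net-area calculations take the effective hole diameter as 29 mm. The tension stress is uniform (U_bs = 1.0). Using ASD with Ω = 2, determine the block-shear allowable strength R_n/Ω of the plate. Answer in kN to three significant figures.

Shear plane L_v = 45 + 2·85 = 215 mm; A_gv = 215 × 6 = 1290 mm².
A_nv = (215 − 2.5·29) × 6 = 855 mm².
A_nt = (45 − 0.5·29) × 6 = 183 mm².
0.6 F_u A_nv = 230.8 kN; 0.6 F_y A_gv = 270.9 kN → shear rupture governs the shear term.
R_n = 230.8 + 1.0 × 450 × 183 / 1000 = 313.2 kN.
Allowable strength R_n/Ω = 313.2 / 2 = 157 kN.

157 kN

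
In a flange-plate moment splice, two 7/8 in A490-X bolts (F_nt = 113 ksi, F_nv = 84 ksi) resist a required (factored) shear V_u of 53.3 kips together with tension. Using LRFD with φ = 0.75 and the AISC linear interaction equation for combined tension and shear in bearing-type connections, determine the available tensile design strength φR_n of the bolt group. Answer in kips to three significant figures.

A_b = π·0.875²/4 = 0.6013 in²; f_rv = 53.3 / (2 × 0.6013) = 44.32 ksi.
F'_nt = 1.3 F_nt − (F_nt / φF_nv) f_rv = 1.3·113 − (113/(0.75·84))·44.32 = 67.41 ksi, capped at F_nt → F'_nt = 67.41 ksi.
R_n = F'_nt · A_b · n = 67.41 × 0.6013 × 2 = 81.07 kips.
Design strength φR_n = 0.75 × 81.07 = 60.8 kips.

60.8 kips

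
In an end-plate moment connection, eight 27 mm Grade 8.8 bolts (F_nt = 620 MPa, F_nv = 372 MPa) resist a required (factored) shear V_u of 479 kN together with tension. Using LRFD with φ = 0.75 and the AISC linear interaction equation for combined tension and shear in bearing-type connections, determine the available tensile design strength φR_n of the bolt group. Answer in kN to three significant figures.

A_b = π·27²/4 = 572.6 mm²; f_rv = 479 × 1000 / (8 × 572.6) = 104.6 MPa.
F'_nt = 1.3 F_nt − (F_nt / φF_nv) f_rv = 1.3·620 − (620/(0.75·372))·104.6 = 573.6 MPa, capped at F_nt → F'_nt = 573.6 MPa.
R_n = F'_nt · A_b · n = 573.6 × 572.6 × 8 / 1000 = 2627 kN.
Design strength φR_n = 0.75 × 2627 = 1970 kN.

1970 kN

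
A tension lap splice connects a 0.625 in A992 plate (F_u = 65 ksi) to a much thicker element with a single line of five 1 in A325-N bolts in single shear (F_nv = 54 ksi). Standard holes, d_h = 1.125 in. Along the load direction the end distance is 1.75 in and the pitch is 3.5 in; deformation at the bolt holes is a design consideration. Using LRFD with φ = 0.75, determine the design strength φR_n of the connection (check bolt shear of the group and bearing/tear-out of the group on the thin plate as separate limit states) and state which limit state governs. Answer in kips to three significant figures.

159 kips (bolt shear governs)

Bolt shear: A_b = π·1²/4 = 0.7854 in²; R_n = 54 × 0.7854 × 5 × 1 = 212.1 kips → 0.75 × 212.1 = 159 kips.
Bearing (1.2 l_c t F_u ≤ 2.4 d t F_u): upper limit = 2.4·1·0.625·65 = 97.5 kips.
  Edge l_c = 1.75 − 1.125/2 = 1.188 → r_n = 57.89 kips; interior l_c = 3.5 − 1.125 = 2.375 → r_n = 97.5 kips.
  R_n,bearing = 1·57.89 + 4·97.5 = 447.9 kips → 0.75 × 447.9 = 336 kips.
Bolt shear governs: 159 kips.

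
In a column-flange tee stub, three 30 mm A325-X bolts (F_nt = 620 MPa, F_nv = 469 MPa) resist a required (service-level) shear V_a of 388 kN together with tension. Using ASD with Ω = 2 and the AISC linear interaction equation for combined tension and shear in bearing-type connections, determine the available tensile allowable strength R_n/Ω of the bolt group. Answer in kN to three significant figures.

342 kN

A_b = π·30²/4 = 706.9 mm²; f_rv = 388 × 1000 / (3 × 706.9) = 183 MPa.
F'_nt = 1.3 F_nt − (Ω F_nt / F_nv) f_rv = 1.3·620 − (2·620/469)·183 = 322.2 MPa, capped at F_nt → F'_nt = 322.2 MPa.
R_n = F'_nt · A_b · n = 322.2 × 706.9 × 3 / 1000 = 683.3 kN.
Allowable strength R_n/Ω = 683.3 / 2 = 342 kN.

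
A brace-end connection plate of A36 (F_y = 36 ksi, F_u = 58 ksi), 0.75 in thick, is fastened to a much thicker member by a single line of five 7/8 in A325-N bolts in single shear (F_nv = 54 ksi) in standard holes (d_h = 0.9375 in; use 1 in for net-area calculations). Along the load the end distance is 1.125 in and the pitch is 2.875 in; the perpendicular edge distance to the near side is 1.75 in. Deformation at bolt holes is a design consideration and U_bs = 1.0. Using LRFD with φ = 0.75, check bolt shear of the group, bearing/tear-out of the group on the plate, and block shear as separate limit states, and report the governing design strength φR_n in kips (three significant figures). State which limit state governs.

Bolt shear: A_b = π·0.875²/4 = 0.6013 in²; R_n = 54 × 0.6013 × 5 × 1 = 162.4 kips → 0.75 × 162.4 = 122 kips.
Bearing: edge l_c = 0.6562, r_n = 34.26 kips; interior l_c = 1.938, r_n = 91.35 kips; R_n = 34.26 + 4·91.35 = 399.7 kips → 300 kips.
Block shear: A_gv = 9.469, A_nv = 6.094, A_nt = 0.9375 in²; R_n = min(0.6F_uA_nv, 0.6F_yA_gv) + U_bs·F_u·A_nt = 258.9 kips → 194 kips.
Bolt shear governs: 122 kips.

122 kips (bolt shear governs)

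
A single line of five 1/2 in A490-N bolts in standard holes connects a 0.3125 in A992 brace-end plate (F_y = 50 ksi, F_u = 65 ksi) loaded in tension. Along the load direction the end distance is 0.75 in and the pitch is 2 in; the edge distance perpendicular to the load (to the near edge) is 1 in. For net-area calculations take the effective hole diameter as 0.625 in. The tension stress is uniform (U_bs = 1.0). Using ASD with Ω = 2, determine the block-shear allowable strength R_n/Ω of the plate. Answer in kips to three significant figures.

43.2 kips

Shear plane L_v = 0.75 + 4·2 = 8.75 in; A_gv = 8.75 × 0.3125 = 2.734 in².
A_nv = (8.75 − 4.5·0.625) × 0.3125 = 1.855 in².
A_nt = (1 − 0.5·0.625) × 0.3125 = 0.2148 in².
0.6 F_u A_nv = 72.36 kips; 0.6 F_y A_gv = 82.03 kips → shear rupture governs the shear term.
R_n = 72.36 + 1.0 × 65 × 0.2148 = 86.33 kips.
Allowable strength R_n/Ω = 86.33 / 2 = 43.2 kips.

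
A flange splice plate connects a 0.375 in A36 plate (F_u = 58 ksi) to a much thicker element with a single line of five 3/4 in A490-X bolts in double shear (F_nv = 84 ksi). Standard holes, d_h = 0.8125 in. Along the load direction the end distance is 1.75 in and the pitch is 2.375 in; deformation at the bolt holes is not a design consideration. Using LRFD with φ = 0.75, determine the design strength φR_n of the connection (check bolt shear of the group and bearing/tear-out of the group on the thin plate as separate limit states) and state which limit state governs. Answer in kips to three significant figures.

Bolt shear: A_b = π·0.75²/4 = 0.4418 in²; R_n = 84 × 0.4418 × 5 × 2 = 371.1 kips → 0.75 × 371.1 = 278 kips.
Bearing (1.5 l_c t F_u ≤ 3.0 d t F_u): upper limit = 3.0·0.75·0.375·58 = 48.94 kips.
  Edge l_c = 1.75 − 0.8125/2 = 1.344 → r_n = 43.84 kips; interior l_c = 2.375 − 0.8125 = 1.562 → r_n = 48.94 kips.
  R_n,bearing = 1·43.84 + 4·48.94 = 239.6 kips → 0.75 × 239.6 = 180 kips.
Bearing governs: 180 kips.

180 kips (bearing governs)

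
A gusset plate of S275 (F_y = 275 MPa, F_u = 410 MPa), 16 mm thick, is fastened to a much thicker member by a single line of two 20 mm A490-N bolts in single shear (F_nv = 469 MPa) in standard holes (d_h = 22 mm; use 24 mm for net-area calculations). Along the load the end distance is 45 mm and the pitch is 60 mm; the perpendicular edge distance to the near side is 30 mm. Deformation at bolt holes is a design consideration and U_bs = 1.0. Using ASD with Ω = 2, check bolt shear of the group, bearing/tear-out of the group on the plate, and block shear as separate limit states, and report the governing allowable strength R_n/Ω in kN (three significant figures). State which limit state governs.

Bolt shear: A_b = π·20²/4 = 314.2 mm²; R_n = 469 × 314.2 × 2 × 1 / 1000 = 294.7 kN → 294.7 / 2 = 147 kN.
Bearing: edge l_c = 34, r_n = 267.6 kN; interior l_c = 38, r_n = 299.1 kN; R_n = 267.6 + 1·299.1 = 566.8 kN → 283 kN.
Block shear: A_gv = 1680, A_nv = 1104, A_nt = 288 mm²; R_n = min(0.6F_uA_nv, 0.6F_yA_gv) + U_bs·F_u·A_nt = 389.7 kN → 195 kN.
Bolt shear governs: 147 kN.

147 kN (bolt shear governs)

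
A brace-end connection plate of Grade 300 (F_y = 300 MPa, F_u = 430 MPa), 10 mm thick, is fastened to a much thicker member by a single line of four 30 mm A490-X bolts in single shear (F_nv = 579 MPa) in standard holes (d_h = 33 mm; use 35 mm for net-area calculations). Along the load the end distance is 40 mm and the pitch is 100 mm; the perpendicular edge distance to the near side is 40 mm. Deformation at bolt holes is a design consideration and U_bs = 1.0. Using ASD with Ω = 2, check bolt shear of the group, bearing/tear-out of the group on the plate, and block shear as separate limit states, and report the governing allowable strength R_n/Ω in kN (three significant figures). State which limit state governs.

Bolt shear: A_b = π·30²/4 = 706.9 mm²; R_n = 579 × 706.9 × 4 × 1 / 1000 = 1637 kN → 1637 / 2 = 819 kN.
Bearing: edge l_c = 23.5, r_n = 121.3 kN; interior l_c = 67, r_n = 309.6 kN; R_n = 121.3 + 3·309.6 = 1050 kN → 525 kN.
Block shear: A_gv = 3400, A_nv = 2175, A_nt = 225 mm²; R_n = min(0.6F_uA_nv, 0.6F_yA_gv) + U_bs·F_u·A_nt = 657.9 kN → 329 kN.
Block shear governs: 329 kN.

329 kN (block shear governs)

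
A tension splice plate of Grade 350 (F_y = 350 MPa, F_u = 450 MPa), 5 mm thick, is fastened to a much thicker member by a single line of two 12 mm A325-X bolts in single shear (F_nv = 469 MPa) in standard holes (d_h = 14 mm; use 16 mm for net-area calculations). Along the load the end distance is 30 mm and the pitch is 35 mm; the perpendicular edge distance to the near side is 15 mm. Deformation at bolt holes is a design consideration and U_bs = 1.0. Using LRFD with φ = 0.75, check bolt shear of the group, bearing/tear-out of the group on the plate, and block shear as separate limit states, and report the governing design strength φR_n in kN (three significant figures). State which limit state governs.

53.3 kN (block shear governs)

Bolt shear: A_b = π·12²/4 = 113.1 mm²; R_n = 469 × 113.1 × 2 × 1 / 1000 = 106.1 kN → 0.75 × 106.1 = 79.6 kN.
Bearing: edge l_c = 23, r_n = 62.1 kN; interior l_c = 21, r_n = 56.7 kN; R_n = 62.1 + 1·56.7 = 118.8 kN → 89.1 kN.
Block shear: A_gv = 325, A_nv = 205, A_nt = 35 mm²; R_n = min(0.6F_uA_nv, 0.6F_yA_gv) + U_bs·F_u·A_nt = 71.1 kN → 53.3 kN.
Block shear governs: 53.3 kN.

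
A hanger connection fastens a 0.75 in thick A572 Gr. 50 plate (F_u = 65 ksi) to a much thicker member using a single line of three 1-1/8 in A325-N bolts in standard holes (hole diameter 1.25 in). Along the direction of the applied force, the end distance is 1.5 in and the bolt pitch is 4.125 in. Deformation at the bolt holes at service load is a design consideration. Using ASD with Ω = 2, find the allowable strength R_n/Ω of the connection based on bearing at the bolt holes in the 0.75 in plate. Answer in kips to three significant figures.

157 kips

Per bolt r_n = 1.2 l_c t F_u ≤ 2.4 d t F_u; upper limit = 2.4 × 1.125 × 0.75 × 65 = 131.6 kips.
Edge bolt: l_c = 1.5 − 1.25/2 = 0.875 in → 1.2 × 0.875 × 0.75 × 65 = 51.19 → r_n = 51.19 kips.
Interior bolts: l_c = 4.125 − 1.25 = 2.875 in → 1.2 × 2.875 × 0.75 × 65 = 168.2 → r_n = 131.6 kips.
R_n = 1 × 51.19 + 2 × 131.6 = 314.4 kips.
Allowable strength R_n/Ω = 314.4 / 2 = 157 kips.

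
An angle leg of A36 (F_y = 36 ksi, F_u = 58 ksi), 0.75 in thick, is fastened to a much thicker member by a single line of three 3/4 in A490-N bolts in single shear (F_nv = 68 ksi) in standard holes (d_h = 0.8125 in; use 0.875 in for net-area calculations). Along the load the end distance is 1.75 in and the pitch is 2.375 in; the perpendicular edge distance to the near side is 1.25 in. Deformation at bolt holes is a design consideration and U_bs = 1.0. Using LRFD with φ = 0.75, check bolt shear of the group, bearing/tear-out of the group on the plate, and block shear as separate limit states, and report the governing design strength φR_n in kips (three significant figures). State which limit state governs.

67.6 kips (bolt shear governs)

Bolt shear: A_b = π·0.75²/4 = 0.4418 in²; R_n = 68 × 0.4418 × 3 × 1 = 90.12 kips → 0.75 × 90.12 = 67.6 kips.
Bearing: edge l_c = 1.344, r_n = 70.14 kips; interior l_c = 1.562, r_n = 78.3 kips; R_n = 70.14 + 2·78.3 = 226.7 kips → 170 kips.
Block shear: A_gv = 4.875, A_nv = 3.234, A_nt = 0.6094 in²; R_n = min(0.6F_uA_nv, 0.6F_yA_gv) + U_bs·F_u·A_nt = 140.6 kips → 105 kips.
Bolt shear governs: 67.6 kips.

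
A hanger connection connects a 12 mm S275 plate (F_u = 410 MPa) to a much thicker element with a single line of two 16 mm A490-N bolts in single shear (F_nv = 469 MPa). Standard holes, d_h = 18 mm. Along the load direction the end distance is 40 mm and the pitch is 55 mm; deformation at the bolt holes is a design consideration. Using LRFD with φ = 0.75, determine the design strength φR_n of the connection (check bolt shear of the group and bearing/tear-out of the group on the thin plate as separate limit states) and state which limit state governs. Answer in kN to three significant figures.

Bolt shear: A_b = π·16²/4 = 201.1 mm²; R_n = 469 × 201.1 × 2 × 1 / 1000 = 188.6 kN → 0.75 × 188.6 = 141 kN.
Bearing (1.2 l_c t F_u ≤ 2.4 d t F_u): upper limit = 2.4·16·12·410 / 1000 = 188.9 kN.
  Edge l_c = 40 − 18/2 = 31 → r_n = 183 kN; interior l_c = 55 − 18 = 37 → r_n = 188.9 kN.
  R_n,bearing = 1·183 + 1·188.9 = 372 kN → 0.75 × 372 = 279 kN.
Bolt shear governs: 141 kN.

141 kN (bolt shear governs)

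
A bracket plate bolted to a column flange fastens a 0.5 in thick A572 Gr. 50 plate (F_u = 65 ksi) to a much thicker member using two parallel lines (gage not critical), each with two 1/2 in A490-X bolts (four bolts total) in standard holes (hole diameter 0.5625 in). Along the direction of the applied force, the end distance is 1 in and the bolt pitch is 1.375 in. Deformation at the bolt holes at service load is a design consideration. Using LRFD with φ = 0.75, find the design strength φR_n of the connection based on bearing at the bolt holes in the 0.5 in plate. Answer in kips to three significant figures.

89.6 kips

Per bolt r_n = 1.2 l_c t F_u ≤ 2.4 d t F_u; upper limit = 2.4 × 0.5 × 0.5 × 65 = 39 kips.
Edge bolt: l_c = 1 − 0.5625/2 = 0.7188 in → 1.2 × 0.7188 × 0.5 × 65 = 28.03 → r_n = 28.03 kips.
Interior bolts: l_c = 1.375 − 0.5625 = 0.8125 in → 1.2 × 0.8125 × 0.5 × 65 = 31.69 → r_n = 31.69 kips.
R_n = 2 × 28.03 + 2 × 31.69 = 119.4 kips.
Design strength φR_n = 0.75 × 119.4 = 89.6 kips.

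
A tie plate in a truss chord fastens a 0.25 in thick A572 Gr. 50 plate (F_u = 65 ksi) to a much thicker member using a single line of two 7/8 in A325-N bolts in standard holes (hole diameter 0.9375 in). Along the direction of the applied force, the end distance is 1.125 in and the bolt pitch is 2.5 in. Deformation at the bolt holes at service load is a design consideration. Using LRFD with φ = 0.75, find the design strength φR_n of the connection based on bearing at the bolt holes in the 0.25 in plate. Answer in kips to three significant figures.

Per bolt r_n = 1.2 l_c t F_u ≤ 2.4 d t F_u; upper limit = 2.4 × 0.875 × 0.25 × 65 = 34.12 kips.
Edge bolt: l_c = 1.125 − 0.9375/2 = 0.6562 in → 1.2 × 0.6562 × 0.25 × 65 = 12.8 → r_n = 12.8 kips.
Interior bolts: l_c = 2.5 − 0.9375 = 1.562 in → 1.2 × 1.562 × 0.25 × 65 = 30.47 → r_n = 30.47 kips.
R_n = 1 × 12.8 + 1 × 30.47 = 43.27 kips.
Design strength φR_n = 0.75 × 43.27 = 32.4 kips.

32.4 kips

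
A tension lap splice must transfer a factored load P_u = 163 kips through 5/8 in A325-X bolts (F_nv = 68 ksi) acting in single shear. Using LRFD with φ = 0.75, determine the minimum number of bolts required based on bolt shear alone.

A_b = π·0.625²/4 = 0.3068 in².
Per-bolt design strength φR_n = 0.75 × 68 × 0.3068 × 1 = 15.65 kips.
n ≥ 163 / 15.65 = 10.42 → use 11 bolts.

11 bolts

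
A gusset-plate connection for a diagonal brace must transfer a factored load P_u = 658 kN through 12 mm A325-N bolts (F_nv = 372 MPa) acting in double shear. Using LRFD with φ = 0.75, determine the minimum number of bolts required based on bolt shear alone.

A_b = π·12²/4 = 113.1 mm².
Per-bolt design strength φR_n = 0.75 × 372 × 113.1 × 2 / 1000 = 63.11 kN.
n ≥ 658 / 63.11 = 10.43 → use 11 bolts.

11 bolts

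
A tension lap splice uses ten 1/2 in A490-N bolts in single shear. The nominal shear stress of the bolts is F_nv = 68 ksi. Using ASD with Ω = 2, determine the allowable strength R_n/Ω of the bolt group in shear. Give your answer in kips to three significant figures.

A_b = π × 0.5² / 4 = 0.1963 in².
R_n = F_nv · A_b · n · n_s = 68 × 0.1963 × 10 × 1 = 133.5 kips.
Allowable strength R_n/Ω = 133.5 / 2 = 66.8 kips.

66.8 kips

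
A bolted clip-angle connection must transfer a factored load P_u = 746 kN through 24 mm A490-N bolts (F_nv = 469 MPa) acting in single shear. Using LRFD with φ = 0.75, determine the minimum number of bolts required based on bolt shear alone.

5 bolts

A_b = π·24²/4 = 452.4 mm².
Per-bolt design strength φR_n = 0.75 × 469 × 452.4 × 1 / 1000 = 159.1 kN.
n ≥ 746 / 159.1 = 4.688 → use 5 bolts.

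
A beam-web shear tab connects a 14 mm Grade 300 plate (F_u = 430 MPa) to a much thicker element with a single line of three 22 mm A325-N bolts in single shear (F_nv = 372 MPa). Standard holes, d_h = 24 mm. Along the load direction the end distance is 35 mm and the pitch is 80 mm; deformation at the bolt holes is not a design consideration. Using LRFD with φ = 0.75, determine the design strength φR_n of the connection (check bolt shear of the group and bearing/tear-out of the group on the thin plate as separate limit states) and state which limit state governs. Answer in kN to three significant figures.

318 kN (bolt shear governs)

Bolt shear: A_b = π·22²/4 = 380.1 mm²; R_n = 372 × 380.1 × 3 × 1 / 1000 = 424.2 kN → 0.75 × 424.2 = 318 kN.
Bearing (1.5 l_c t F_u ≤ 3.0 d t F_u): upper limit = 3.0·22·14·430 / 1000 = 397.3 kN.
  Edge l_c = 35 − 24/2 = 23 → r_n = 207.7 kN; interior l_c = 80 − 24 = 56 → r_n = 397.3 kN.
  R_n,bearing = 1·207.7 + 2·397.3 = 1002 kN → 0.75 × 1002 = 752 kN.
Bolt shear governs: 318 kN.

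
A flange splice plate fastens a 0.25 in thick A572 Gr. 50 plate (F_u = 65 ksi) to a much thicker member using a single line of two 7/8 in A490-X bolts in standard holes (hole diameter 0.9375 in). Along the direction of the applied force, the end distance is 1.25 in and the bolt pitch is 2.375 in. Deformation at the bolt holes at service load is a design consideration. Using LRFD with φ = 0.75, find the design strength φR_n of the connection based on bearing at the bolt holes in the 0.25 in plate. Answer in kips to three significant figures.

Per bolt r_n = 1.2 l_c t F_u ≤ 2.4 d t F_u; upper limit = 2.4 × 0.875 × 0.25 × 65 = 34.12 kips.
Edge bolt: l_c = 1.25 − 0.9375/2 = 0.7812 in → 1.2 × 0.7812 × 0.25 × 65 = 15.23 → r_n = 15.23 kips.
Interior bolts: l_c = 2.375 − 0.9375 = 1.438 in → 1.2 × 1.438 × 0.25 × 65 = 28.03 → r_n = 28.03 kips.
R_n = 1 × 15.23 + 1 × 28.03 = 43.27 kips.
Design strength φR_n = 0.75 × 43.27 = 32.4 kips.

32.4 kips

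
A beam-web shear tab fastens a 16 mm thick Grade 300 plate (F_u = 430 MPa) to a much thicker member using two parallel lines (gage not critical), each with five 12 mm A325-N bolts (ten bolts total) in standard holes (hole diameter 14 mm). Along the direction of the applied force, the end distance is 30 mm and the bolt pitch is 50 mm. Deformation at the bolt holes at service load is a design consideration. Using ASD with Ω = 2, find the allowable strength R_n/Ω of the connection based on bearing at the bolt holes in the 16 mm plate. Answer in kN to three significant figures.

982 kN

Per bolt r_n = 1.2 l_c t F_u ≤ 2.4 d t F_u; upper limit = 2.4 × 12 × 16 × 430 / 1000 = 198.1 kN.
Edge bolt: l_c = 30 − 14/2 = 23 mm → 1.2 × 23 × 16 × 430 / 1000 = 189.9 → r_n = 189.9 kN.
Interior bolts: l_c = 50 − 14 = 36 mm → 1.2 × 36 × 16 × 430 / 1000 = 297.2 → r_n = 198.1 kN.
R_n = 2 × 189.9 + 8 × 198.1 = 1965 kN.
Allowable strength R_n/Ω = 1965 / 2 = 982 kN.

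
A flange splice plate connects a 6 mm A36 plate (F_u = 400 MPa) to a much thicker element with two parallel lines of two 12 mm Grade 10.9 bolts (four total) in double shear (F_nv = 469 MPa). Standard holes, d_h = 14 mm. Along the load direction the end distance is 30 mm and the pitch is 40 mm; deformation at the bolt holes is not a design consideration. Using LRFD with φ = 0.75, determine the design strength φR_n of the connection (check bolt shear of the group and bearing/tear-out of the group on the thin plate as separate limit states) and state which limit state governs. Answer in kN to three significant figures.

254 kN (bearing governs)

Bolt shear: A_b = π·12²/4 = 113.1 mm²; R_n = 469 × 113.1 × 4 × 2 / 1000 = 424.3 kN → 0.75 × 424.3 = 318 kN.
Bearing (1.5 l_c t F_u ≤ 3.0 d t F_u): upper limit = 3.0·12·6·400 / 1000 = 86.4 kN.
  Edge l_c = 30 − 14/2 = 23 → r_n = 82.8 kN; interior l_c = 40 − 14 = 26 → r_n = 86.4 kN.
  R_n,bearing = 2·82.8 + 2·86.4 = 338.4 kN → 0.75 × 338.4 = 254 kN.
Bearing governs: 254 kN.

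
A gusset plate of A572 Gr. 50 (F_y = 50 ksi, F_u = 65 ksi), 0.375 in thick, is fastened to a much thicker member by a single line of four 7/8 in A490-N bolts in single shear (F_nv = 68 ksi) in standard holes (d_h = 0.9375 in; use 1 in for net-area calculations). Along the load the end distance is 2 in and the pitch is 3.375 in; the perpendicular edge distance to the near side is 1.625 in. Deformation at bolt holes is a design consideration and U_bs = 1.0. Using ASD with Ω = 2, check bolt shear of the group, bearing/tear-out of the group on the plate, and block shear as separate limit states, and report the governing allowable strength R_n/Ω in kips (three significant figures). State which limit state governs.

76.8 kips (block shear governs)

Bolt shear: A_b = π·0.875²/4 = 0.6013 in²; R_n = 68 × 0.6013 × 4 × 1 = 163.6 kips → 163.6 / 2 = 81.8 kips.
Bearing: edge l_c = 1.531, r_n = 44.79 kips; interior l_c = 2.438, r_n = 51.19 kips; R_n = 44.79 + 3·51.19 = 198.4 kips → 99.2 kips.
Block shear: A_gv = 4.547, A_nv = 3.234, A_nt = 0.4219 in²; R_n = min(0.6F_uA_nv, 0.6F_yA_gv) + U_bs·F_u·A_nt = 153.6 kips → 76.8 kips.
Block shear governs: 76.8 kips.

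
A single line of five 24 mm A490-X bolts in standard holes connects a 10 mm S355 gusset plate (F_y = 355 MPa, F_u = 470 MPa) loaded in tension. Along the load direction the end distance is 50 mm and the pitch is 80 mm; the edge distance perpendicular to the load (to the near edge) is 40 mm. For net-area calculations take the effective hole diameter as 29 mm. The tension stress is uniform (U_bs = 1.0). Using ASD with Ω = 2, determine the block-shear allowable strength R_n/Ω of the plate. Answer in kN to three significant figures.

398 kN

Shear plane L_v = 50 + 4·80 = 370 mm; A_gv = 370 × 10 = 3700 mm².
A_nv = (370 − 4.5·29) × 10 = 2395 mm².
A_nt = (40 − 0.5·29) × 10 = 255 mm².
0.6 F_u A_nv = 675.4 kN; 0.6 F_y A_gv = 788.1 kN → shear rupture governs the shear term.
R_n = 675.4 + 1.0 × 470 × 255 / 1000 = 795.2 kN.
Allowable strength R_n/Ω = 795.2 / 2 = 398 kN.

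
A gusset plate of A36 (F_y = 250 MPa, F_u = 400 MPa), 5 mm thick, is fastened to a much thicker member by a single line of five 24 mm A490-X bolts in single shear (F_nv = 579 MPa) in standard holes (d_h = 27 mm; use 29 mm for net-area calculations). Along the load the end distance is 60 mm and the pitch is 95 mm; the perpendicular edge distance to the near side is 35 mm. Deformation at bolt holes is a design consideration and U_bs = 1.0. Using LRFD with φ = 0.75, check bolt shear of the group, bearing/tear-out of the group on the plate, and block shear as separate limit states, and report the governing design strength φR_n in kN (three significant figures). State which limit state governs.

Bolt shear: A_b = π·24²/4 = 452.4 mm²; R_n = 579 × 452.4 × 5 × 1 / 1000 = 1310 kN → 0.75 × 1310 = 982 kN.
Bearing: edge l_c = 46.5, r_n = 111.6 kN; interior l_c = 68, r_n = 115.2 kN; R_n = 111.6 + 4·115.2 = 572.4 kN → 429 kN.
Block shear: A_gv = 2200, A_nv = 1548, A_nt = 102.5 mm²; R_n = min(0.6F_uA_nv, 0.6F_yA_gv) + U_bs·F_u·A_nt = 371 kN → 278 kN.
Block shear governs: 278 kN.

278 kN (block shear governs)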